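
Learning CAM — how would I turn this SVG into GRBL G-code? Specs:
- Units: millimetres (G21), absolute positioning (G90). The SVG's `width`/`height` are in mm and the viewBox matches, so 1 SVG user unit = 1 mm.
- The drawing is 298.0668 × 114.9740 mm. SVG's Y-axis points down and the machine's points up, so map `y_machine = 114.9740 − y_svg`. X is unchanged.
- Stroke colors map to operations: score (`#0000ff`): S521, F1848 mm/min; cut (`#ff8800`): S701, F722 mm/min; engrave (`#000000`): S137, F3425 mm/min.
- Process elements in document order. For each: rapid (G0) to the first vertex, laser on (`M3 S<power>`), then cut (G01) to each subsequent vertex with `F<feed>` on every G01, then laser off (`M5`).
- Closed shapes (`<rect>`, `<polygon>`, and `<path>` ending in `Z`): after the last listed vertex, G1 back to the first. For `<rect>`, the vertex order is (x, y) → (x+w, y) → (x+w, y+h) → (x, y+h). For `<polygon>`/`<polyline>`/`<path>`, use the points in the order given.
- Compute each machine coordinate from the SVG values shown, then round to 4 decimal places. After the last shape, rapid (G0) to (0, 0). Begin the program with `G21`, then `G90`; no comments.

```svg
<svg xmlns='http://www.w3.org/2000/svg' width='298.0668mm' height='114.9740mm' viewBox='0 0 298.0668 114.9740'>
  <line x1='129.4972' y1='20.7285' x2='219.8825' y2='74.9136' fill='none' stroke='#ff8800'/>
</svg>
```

viewBox `0 0 298.0668 114.9740` with mm width/height → 1 unit = 1 mm. Flip: y_m = 114.9740 − y_svg.

**Shape 1** — `<line>` line segment, stroke `#ff8800` → cut (S701, F722). Machine vertices: (129.4972,94.2455) → (219.8825,40.0604). Open path.

G21
G90
G0 X129.4972 Y94.2455
M3 S701
G01 X219.8825 Y40.0604 F722
M5
G0 X0.0000 Y0.0000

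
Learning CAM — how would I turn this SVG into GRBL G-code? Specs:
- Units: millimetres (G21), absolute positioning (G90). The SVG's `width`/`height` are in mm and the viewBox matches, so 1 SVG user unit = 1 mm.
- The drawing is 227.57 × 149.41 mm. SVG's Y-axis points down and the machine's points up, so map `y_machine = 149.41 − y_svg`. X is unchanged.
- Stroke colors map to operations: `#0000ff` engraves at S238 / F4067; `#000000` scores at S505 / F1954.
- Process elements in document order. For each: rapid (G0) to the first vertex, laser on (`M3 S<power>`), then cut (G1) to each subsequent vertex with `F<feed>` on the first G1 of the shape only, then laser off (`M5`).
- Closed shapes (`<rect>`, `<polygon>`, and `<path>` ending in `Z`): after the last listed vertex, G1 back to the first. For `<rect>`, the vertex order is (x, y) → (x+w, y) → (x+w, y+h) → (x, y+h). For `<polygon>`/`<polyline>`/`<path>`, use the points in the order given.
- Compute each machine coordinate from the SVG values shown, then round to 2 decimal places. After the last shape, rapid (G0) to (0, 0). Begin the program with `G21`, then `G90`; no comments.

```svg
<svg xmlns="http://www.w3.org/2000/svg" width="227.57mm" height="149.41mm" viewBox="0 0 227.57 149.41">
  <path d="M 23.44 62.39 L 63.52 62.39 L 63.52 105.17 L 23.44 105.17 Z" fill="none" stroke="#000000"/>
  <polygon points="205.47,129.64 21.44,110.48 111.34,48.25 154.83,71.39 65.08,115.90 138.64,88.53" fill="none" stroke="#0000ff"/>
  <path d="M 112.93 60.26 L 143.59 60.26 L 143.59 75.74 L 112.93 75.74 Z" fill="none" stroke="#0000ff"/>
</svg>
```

viewBox `0 0 227.57 149.41` with mm width/height → 1 unit = 1 mm. Flip: y_m = 149.41 − y_svg.

**Shape 1** — `<path>` rectangle, stroke `#000000` → score (S505, F1954). Machine vertices: (23.44,87.02) → (63.52,87.02) → (63.52,44.24) → (23.44,44.24) → (23.44,87.02). Closed: final G1 returns to the first vertex.

**Shape 2** — `<polygon>` closed polygon, stroke `#0000ff` → engrave (S238, F4067). Machine vertices: (205.47,19.77) → (21.44,38.93) → (111.34,101.16) → (154.83,78.02) → (65.08,33.51) → (138.64,60.88) → (205.47,19.77). Closed: final G1 returns to the first vertex.

**Shape 3** — `<path>` rectangle, stroke `#0000ff` → engrave (S238, F4067). Machine vertices: (112.93,89.15) → (143.59,89.15) → (143.59,73.67) → (112.93,73.67) → (112.93,89.15). Closed: final G1 returns to the first vertex.

G21
G90
G0 X23.44 Y87.02
M3 S505
G1 X63.52 Y87.02 F1954
G1 X63.52 Y44.24
G1 X23.44 Y44.24
G1 X23.44 Y87.02
M5
G0 X205.47 Y19.77
M3 S238
G1 X21.44 Y38.93 F4067
G1 X111.34 Y101.16
G1 X154.83 Y78.02
G1 X65.08 Y33.51
G1 X138.64 Y60.88
G1 X205.47 Y19.77
M5
G0 X112.93 Y89.15
M3 S238
G1 X143.59 Y89.15 F4067
G1 X143.59 Y73.67
G1 X112.93 Y73.67
G1 X112.93 Y89.15
M5
G0 X0.00 Y0.00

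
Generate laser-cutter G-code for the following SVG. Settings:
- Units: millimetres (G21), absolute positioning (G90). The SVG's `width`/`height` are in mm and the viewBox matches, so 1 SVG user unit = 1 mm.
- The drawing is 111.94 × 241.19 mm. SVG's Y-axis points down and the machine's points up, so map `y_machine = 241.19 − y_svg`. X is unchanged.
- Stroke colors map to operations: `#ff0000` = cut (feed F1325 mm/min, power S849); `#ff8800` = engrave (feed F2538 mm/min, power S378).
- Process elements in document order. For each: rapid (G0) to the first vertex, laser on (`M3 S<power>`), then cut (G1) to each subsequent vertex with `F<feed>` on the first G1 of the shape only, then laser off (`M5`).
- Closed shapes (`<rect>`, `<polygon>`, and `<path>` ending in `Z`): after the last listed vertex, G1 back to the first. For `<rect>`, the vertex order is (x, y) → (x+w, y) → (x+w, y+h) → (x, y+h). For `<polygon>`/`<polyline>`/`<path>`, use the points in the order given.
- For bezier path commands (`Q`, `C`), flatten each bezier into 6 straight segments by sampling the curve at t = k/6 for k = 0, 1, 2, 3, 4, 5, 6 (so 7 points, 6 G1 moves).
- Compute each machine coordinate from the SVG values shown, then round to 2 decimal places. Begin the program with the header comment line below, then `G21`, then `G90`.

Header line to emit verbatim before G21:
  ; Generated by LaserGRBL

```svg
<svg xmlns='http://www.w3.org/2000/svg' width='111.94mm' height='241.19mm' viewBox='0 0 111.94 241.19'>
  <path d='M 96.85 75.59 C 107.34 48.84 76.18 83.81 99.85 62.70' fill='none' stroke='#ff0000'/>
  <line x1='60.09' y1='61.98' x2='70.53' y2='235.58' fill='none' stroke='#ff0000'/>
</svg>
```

; Generated by LaserGRBL
G21
G90
G0 X96.85 Y165.60
M3 S849
G1 X99.07 Y174.38 F1325
G1 X97.03 Y176.14
G1 X93.41 Y174.16
G1 X90.88 Y171.71
G1 X92.14 Y172.06
G1 X99.85 Y178.49
M5
G0 X60.09 Y179.21
M3 S849
G1 X70.53 Y5.61 F1325
M5

viewBox `0 0 111.94 241.19` with mm width/height → 1 unit = 1 mm. Flip: y_m = 241.19 − y_svg.

**Shape 1** — `<path>` cubic bezier, stroke `#ff0000` → cut (S849, F1325). Control points (SVG): P0=(96.85,75.59), P1=(107.34,48.84), P2=(76.18,83.81), P3=(99.85,62.70); sampled at t=k/6. Machine vertices: (96.85,165.60) → (99.07,174.38) → (97.03,176.14) → (93.41,174.16) → (90.88,171.71) → (92.14,172.06) → (99.85,178.49). Open path.

**Shape 2** — `<line>` line segment, stroke `#ff0000` → cut (S849, F1325). Machine vertices: (60.09,179.21) → (70.53,5.61). Open path.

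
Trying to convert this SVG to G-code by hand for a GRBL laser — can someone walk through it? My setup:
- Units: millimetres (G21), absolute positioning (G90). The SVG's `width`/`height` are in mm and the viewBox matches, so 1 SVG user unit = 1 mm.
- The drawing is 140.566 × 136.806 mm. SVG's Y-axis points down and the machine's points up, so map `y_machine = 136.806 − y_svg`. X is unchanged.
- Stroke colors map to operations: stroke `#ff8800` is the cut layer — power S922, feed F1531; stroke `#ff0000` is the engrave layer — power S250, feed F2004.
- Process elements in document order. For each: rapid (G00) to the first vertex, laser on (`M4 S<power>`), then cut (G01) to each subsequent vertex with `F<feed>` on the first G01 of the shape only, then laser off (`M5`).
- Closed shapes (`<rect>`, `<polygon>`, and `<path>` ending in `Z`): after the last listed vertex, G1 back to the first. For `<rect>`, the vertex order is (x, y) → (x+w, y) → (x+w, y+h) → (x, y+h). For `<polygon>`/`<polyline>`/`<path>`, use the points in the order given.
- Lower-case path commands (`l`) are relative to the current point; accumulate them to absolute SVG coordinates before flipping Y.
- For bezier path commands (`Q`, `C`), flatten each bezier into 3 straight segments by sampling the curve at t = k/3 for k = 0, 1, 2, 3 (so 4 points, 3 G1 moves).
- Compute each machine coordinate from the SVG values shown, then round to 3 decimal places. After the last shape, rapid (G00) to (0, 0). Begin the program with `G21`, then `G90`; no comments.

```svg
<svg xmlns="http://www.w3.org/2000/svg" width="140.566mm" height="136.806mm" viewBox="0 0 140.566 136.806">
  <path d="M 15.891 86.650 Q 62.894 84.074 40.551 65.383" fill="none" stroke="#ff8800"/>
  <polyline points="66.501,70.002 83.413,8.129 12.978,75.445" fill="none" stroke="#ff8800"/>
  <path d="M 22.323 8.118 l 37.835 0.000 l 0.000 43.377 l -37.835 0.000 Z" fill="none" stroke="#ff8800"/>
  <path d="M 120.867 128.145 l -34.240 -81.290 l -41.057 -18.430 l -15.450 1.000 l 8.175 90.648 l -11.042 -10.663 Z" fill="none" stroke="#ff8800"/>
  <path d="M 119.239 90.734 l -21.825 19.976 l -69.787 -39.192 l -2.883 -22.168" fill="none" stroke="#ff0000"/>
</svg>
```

1 u = 1 mm; y_m = 136.806 − y.

[1] `<path>` quadratic bezier, #ff8800→cut S922 F1531: (15.891,50.156) → (39.521,53.664) → (47.741,60.753) → (40.551,71.423)

[2] `<polyline>` open polyline, #ff8800→cut S922 F1531: (66.501,66.804) → (83.413,128.677) → (12.978,61.361)

[3] `<path>` rectangle, #ff8800→cut S922 F1531: (22.323,128.688) → (60.158,128.688) → (60.158,85.311) → (22.323,85.311) → (22.323,128.688) (closed)

[4] `<path>` closed polygon, #ff8800→cut S922 F1531: (120.867,8.661) → (86.627,89.951) → (45.570,108.381) → (30.120,107.381) → (38.295,16.733) → (27.253,27.396) → (120.867,8.661) (closed)

[5] `<path>` open polyline, #ff0000→engrave S250 F2004: (119.239,46.072) → (97.414,26.096) → (27.627,65.288) → (24.744,87.456)

G21
G90
G00 X15.891 Y50.156
M4 S922
G01 X39.521 Y53.664 F1531
G01 X47.741 Y60.753
G01 X40.551 Y71.423
M5
G00 X66.501 Y66.804
M4 S922
G01 X83.413 Y128.677 F1531
G01 X12.978 Y61.361
M5
G00 X22.323 Y128.688
M4 S922
G01 X60.158 Y128.688 F1531
G01 X60.158 Y85.311
G01 X22.323 Y85.311
G01 X22.323 Y128.688
M5
G00 X120.867 Y8.661
M4 S922
G01 X86.627 Y89.951 F1531
G01 X45.570 Y108.381
G01 X30.120 Y107.381
G01 X38.295 Y16.733
G01 X27.253 Y27.396
G01 X120.867 Y8.661
M5
G00 X119.239 Y46.072
M4 S250
G01 X97.414 Y26.096 F2004
G01 X27.627 Y65.288
G01 X24.744 Y87.456
M5
G00 X0.000 Y0.000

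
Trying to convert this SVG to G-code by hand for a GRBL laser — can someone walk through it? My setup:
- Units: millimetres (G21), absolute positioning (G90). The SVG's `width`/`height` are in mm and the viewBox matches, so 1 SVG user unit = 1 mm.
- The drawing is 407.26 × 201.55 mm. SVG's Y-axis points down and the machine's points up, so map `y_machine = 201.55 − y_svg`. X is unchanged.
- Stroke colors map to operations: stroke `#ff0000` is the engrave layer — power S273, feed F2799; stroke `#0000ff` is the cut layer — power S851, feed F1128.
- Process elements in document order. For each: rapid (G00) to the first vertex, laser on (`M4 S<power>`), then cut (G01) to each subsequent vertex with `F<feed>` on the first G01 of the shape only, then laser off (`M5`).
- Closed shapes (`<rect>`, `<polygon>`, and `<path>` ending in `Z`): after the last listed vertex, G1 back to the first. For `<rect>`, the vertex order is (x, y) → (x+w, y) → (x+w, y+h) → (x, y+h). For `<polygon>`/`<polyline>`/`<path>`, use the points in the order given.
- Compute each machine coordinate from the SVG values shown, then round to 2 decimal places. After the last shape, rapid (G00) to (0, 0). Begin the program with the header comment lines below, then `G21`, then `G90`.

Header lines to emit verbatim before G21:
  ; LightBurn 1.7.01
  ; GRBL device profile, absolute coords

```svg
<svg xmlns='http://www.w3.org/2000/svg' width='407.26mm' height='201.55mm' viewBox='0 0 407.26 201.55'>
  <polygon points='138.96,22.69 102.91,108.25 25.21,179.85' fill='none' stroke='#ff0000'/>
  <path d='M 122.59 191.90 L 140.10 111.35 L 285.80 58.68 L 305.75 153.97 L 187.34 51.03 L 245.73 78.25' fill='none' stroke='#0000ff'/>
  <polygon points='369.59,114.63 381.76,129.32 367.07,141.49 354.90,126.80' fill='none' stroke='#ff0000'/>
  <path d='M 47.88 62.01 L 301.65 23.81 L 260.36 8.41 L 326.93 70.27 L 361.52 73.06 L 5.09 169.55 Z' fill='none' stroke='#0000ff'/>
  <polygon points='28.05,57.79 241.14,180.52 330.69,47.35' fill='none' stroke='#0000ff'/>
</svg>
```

1 u = 1 mm; y_m = 201.55 − y.

[1] `<polygon>` closed polygon, #ff0000→engrave S273 F2799: (138.96,178.86) → (102.91,93.30) → (25.21,21.70) → (138.96,178.86) (closed)

[2] `<path>` open polyline, #0000ff→cut S851 F1128: (122.59,9.65) → (140.10,90.20) → (285.80,142.87) → (305.75,47.58) → (187.34,150.52) → (245.73,123.30)

[3] `<polygon>` regular polygon, #ff0000→engrave S273 F2799: (369.59,86.92) → (381.76,72.23) → (367.07,60.06) → (354.90,74.75) → (369.59,86.92) (closed)

[4] `<path>` closed polygon, #0000ff→cut S851 F1128: (47.88,139.54) → (301.65,177.74) → (260.36,193.14) → (326.93,131.28) → (361.52,128.49) → (5.09,32.00) → (47.88,139.54) (closed)

[5] `<polygon>` closed polygon, #0000ff→cut S851 F1128: (28.05,143.76) → (241.14,21.03) → (330.69,154.20) → (28.05,143.76) (closed)

; LightBurn 1.7.01
; GRBL device profile, absolute coords
G21
G90
G00 X138.96 Y178.86
M4 S273
G01 X102.91 Y93.30 F2799
G01 X25.21 Y21.70
G01 X138.96 Y178.86
M5
G00 X122.59 Y9.65
M4 S851
G01 X140.10 Y90.20 F1128
G01 X285.80 Y142.87
G01 X305.75 Y47.58
G01 X187.34 Y150.52
G01 X245.73 Y123.30
M5
G00 X369.59 Y86.92
M4 S273
G01 X381.76 Y72.23 F2799
G01 X367.07 Y60.06
G01 X354.90 Y74.75
G01 X369.59 Y86.92
M5
G00 X47.88 Y139.54
M4 S851
G01 X301.65 Y177.74 F1128
G01 X260.36 Y193.14
G01 X326.93 Y131.28
G01 X361.52 Y128.49
G01 X5.09 Y32.00
G01 X47.88 Y139.54
M5
G00 X28.05 Y143.76
M4 S851
G01 X241.14 Y21.03 F1128
G01 X330.69 Y154.20
G01 X28.05 Y143.76
M5
G00 X0.00 Y0.00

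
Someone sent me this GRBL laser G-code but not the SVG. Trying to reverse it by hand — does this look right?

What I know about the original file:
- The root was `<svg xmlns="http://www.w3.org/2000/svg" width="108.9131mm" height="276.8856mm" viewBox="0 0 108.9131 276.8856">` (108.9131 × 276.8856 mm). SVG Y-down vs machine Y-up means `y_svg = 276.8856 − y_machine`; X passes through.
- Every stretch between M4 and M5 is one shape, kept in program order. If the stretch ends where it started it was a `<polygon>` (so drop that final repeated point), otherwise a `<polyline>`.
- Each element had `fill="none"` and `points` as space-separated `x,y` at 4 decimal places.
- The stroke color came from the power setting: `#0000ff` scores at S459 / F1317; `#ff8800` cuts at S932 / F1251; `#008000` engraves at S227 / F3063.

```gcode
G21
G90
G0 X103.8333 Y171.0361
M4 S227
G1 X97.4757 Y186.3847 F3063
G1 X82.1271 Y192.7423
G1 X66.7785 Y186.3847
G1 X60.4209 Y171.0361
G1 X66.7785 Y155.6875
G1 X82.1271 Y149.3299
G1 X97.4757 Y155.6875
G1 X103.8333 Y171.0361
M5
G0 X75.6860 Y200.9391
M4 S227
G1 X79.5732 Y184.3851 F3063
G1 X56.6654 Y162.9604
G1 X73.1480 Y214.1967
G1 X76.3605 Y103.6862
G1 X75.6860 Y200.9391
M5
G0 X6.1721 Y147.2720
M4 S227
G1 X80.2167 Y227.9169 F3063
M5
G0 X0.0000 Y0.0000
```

<svg xmlns="http://www.w3.org/2000/svg" width="108.9131mm" height="276.8856mm" viewBox="0 0 108.9131 276.8856">
  <polygon points="103.8333,105.8495 97.4757,90.5009 82.1271,84.1433 66.7785,90.5009 60.4209,105.8495 66.7785,121.1981 82.1271,127.5557 97.4757,121.1981" fill="none" stroke="#008000"/>
  <polygon points="75.6860,75.9465 79.5732,92.5005 56.6654,113.9252 73.1480,62.6889 76.3605,173.1994" fill="none" stroke="#008000"/>
  <polyline points="6.1721,129.6136 80.2167,48.9687" fill="none" stroke="#008000"/>
</svg>

Each laser-on run becomes one SVG element. Flip Y back into SVG space with y_svg = 276.8856 − y_machine. Every run uses S227, so all elements get stroke `#008000` (engrave).

Run 1: The run returns to its start, so emit a `<polygon>` with points (Y-flipped): 103.8333,105.8495 97.4757,90.5009 82.1271,84.1433 66.7785,90.5009 60.4209,105.8495 66.7785,121.1981 82.1271,127.5557 97.4757,121.1981.

Run 2: The run returns to its start, so emit a `<polygon>` with points (Y-flipped): 75.6860,75.9465 79.5732,92.5005 56.6654,113.9252 73.1480,62.6889 76.3605,173.1994.

Run 3: The run is open, so emit a `<polyline>` with points (Y-flipped): 6.1721,129.6136 80.2167,48.9687.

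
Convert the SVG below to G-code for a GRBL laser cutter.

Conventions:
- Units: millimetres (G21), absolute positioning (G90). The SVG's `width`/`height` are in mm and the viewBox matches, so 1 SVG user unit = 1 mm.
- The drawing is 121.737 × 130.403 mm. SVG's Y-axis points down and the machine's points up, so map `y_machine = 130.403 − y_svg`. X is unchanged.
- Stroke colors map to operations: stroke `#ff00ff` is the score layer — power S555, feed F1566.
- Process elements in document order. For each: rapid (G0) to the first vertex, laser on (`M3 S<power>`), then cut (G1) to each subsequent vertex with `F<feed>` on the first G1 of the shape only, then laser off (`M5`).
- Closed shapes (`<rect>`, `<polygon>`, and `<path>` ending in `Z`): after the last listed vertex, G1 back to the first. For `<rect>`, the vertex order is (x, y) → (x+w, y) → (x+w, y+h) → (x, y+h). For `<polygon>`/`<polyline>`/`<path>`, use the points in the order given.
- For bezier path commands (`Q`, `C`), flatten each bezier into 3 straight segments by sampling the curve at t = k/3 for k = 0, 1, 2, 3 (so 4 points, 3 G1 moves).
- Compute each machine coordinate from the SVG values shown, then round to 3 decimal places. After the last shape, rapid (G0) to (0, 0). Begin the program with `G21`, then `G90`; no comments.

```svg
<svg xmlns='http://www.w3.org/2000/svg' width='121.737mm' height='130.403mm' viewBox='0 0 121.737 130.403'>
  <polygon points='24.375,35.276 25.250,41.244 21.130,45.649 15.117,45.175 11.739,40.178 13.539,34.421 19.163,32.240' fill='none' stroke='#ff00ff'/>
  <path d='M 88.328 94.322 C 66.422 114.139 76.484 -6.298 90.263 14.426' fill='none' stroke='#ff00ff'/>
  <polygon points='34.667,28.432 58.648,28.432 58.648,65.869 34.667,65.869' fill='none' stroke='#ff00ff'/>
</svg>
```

G21
G90
G0 X24.375 Y95.127
M3 S555
G1 X25.250 Y89.159 F1566
G1 X21.130 Y84.754
G1 X15.117 Y85.228
G1 X11.739 Y90.225
G1 X13.539 Y95.982
G1 X19.163 Y98.163
G1 X24.375 Y95.127
M5
G0 X88.328 Y36.081
M3 S555
G1 X76.032 Y52.593 F1566
G1 X78.769 Y100.070
G1 X90.263 Y115.977
M5
G0 X34.667 Y101.971
M3 S555
G1 X58.648 Y101.971 F1566
G1 X58.648 Y64.534
G1 X34.667 Y64.534
G1 X34.667 Y101.971
M5
G0 X0.000 Y0.000

1 u = 1 mm; y_m = 130.403 − y.

[1] `<polygon>` regular polygon, #ff00ff→score S555 F1566: (24.375,95.127) → (25.250,89.159) → (21.130,84.754) → (15.117,85.228) → (11.739,90.225) → (13.539,95.982) → (19.163,98.163) → (24.375,95.127) (closed)

[2] `<path>` cubic bezier, #ff00ff→score S555 F1566: (88.328,36.081) → (76.032,52.593) → (78.769,100.070) → (90.263,115.977)

[3] `<polygon>` rectangle, #ff00ff→score S555 F1566: (34.667,101.971) → (58.648,101.971) → (58.648,64.534) → (34.667,64.534) → (34.667,101.971) (closed)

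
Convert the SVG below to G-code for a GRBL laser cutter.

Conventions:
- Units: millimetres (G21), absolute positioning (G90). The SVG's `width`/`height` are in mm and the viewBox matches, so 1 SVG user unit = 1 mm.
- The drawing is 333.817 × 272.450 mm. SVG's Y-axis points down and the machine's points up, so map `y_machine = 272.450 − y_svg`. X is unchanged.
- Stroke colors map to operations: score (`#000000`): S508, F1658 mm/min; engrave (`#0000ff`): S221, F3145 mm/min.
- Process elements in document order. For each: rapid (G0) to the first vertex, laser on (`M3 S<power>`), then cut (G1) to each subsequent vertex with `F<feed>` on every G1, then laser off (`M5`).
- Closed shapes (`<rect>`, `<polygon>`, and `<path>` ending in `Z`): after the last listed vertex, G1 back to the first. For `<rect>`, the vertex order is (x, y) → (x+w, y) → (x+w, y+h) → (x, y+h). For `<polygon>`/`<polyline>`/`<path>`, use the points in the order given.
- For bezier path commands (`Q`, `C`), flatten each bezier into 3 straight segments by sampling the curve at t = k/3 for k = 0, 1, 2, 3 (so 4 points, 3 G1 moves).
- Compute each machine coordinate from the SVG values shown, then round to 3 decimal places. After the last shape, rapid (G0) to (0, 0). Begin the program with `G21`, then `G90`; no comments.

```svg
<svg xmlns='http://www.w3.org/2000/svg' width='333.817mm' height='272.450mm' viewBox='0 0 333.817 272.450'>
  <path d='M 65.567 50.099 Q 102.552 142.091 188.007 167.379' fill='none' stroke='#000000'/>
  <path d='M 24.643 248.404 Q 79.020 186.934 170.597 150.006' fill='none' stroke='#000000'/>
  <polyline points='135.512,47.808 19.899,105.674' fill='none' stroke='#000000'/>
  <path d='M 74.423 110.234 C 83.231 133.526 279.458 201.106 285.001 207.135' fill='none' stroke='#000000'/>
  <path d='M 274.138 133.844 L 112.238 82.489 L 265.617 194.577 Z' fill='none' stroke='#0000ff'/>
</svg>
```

1 u = 1 mm; y_m = 272.450 − y.

[1] `<path>` quadratic bezier, #000000→score S508 F1658: (65.567,222.351) → (95.609,168.435) → (136.423,129.341) → (188.007,105.071)

[2] `<path>` quadratic bezier, #000000→score S508 F1658: (24.643,24.046) → (65.028,62.299) → (113.679,95.098) → (170.597,122.444)

[3] `<polyline>` line segment, #000000→score S508 F1658: (135.512,224.642) → (19.899,166.776)

[4] `<path>` cubic bezier, #000000→score S508 F1658: (74.423,162.216) → (131.700,128.081) → (229.900,87.941) → (285.001,65.315)

[5] `<path>` closed polygon, #0000ff→engrave S221 F3145: (274.138,138.606) → (112.238,189.961) → (265.617,77.873) → (274.138,138.606) (closed)

G21
G90
G0 X65.567 Y222.351
M3 S508
G1 X95.609 Y168.435 F1658
G1 X136.423 Y129.341 F1658
G1 X188.007 Y105.071 F1658
M5
G0 X24.643 Y24.046
M3 S508
G1 X65.028 Y62.299 F1658
G1 X113.679 Y95.098 F1658
G1 X170.597 Y122.444 F1658
M5
G0 X135.512 Y224.642
M3 S508
G1 X19.899 Y166.776 F1658
M5
G0 X74.423 Y162.216
M3 S508
G1 X131.700 Y128.081 F1658
G1 X229.900 Y87.941 F1658
G1 X285.001 Y65.315 F1658
M5
G0 X274.138 Y138.606
M3 S221
G1 X112.238 Y189.961 F3145
G1 X265.617 Y77.873 F3145
G1 X274.138 Y138.606 F3145
M5
G0 X0.000 Y0.000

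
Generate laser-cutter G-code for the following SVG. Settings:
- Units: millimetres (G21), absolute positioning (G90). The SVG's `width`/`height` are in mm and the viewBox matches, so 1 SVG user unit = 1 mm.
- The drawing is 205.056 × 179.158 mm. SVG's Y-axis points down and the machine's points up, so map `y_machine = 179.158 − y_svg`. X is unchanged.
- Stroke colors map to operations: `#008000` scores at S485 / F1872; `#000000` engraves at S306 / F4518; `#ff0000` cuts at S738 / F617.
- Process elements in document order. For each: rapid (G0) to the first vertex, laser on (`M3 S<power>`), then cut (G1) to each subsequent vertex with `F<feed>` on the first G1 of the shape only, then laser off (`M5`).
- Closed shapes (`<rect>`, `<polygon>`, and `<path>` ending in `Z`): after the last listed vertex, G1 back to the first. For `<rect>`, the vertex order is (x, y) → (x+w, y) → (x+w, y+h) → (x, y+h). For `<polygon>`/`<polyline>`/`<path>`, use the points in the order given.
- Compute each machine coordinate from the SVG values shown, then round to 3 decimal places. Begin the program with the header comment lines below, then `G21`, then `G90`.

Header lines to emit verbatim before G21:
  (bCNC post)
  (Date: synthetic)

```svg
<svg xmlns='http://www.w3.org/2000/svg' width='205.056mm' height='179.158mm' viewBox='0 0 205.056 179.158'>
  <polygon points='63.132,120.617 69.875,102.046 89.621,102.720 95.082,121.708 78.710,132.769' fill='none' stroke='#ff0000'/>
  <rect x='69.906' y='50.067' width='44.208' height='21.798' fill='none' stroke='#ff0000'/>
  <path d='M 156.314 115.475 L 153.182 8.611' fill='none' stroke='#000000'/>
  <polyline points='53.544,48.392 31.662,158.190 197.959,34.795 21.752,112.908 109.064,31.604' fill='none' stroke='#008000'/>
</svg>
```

(bCNC post)
(Date: synthetic)
G21
G90
G0 X63.132 Y58.541
M3 S738
G1 X69.875 Y77.112 F617
G1 X89.621 Y76.438
G1 X95.082 Y57.450
G1 X78.710 Y46.389
G1 X63.132 Y58.541
M5
G0 X69.906 Y129.091
M3 S738
G1 X114.114 Y129.091 F617
G1 X114.114 Y107.293
G1 X69.906 Y107.293
G1 X69.906 Y129.091
M5
G0 X156.314 Y63.683
M3 S306
G1 X153.182 Y170.547 F4518
M5
G0 X53.544 Y130.766
M3 S485
G1 X31.662 Y20.968 F1872
G1 X197.959 Y144.363
G1 X21.752 Y66.250
G1 X109.064 Y147.554
M5

viewBox `0 0 205.056 179.158` with mm width/height → 1 unit = 1 mm. Flip: y_m = 179.158 − y_svg.

**Shape 1** — `<polygon>` regular polygon, stroke `#ff0000` → cut (S738, F617). Machine vertices: (63.132,58.541) → (69.875,77.112) → (89.621,76.438) → (95.082,57.450) → (78.710,46.389) → (63.132,58.541). Closed: final G1 returns to the first vertex.

**Shape 2** — `<rect>` rectangle, stroke `#ff0000` → cut (S738, F617). Machine vertices: (69.906,129.091) → (114.114,129.091) → (114.114,107.293) → (69.906,107.293) → (69.906,129.091). Closed: final G1 returns to the first vertex.

**Shape 3** — `<path>` line segment, stroke `#000000` → engrave (S306, F4518). Machine vertices: (156.314,63.683) → (153.182,170.547). Open path.

**Shape 4** — `<polyline>` open polyline, stroke `#008000` → score (S485, F1872). Machine vertices: (53.544,130.766) → (31.662,20.968) → (197.959,144.363) → (21.752,66.250) → (109.064,147.554). Open path.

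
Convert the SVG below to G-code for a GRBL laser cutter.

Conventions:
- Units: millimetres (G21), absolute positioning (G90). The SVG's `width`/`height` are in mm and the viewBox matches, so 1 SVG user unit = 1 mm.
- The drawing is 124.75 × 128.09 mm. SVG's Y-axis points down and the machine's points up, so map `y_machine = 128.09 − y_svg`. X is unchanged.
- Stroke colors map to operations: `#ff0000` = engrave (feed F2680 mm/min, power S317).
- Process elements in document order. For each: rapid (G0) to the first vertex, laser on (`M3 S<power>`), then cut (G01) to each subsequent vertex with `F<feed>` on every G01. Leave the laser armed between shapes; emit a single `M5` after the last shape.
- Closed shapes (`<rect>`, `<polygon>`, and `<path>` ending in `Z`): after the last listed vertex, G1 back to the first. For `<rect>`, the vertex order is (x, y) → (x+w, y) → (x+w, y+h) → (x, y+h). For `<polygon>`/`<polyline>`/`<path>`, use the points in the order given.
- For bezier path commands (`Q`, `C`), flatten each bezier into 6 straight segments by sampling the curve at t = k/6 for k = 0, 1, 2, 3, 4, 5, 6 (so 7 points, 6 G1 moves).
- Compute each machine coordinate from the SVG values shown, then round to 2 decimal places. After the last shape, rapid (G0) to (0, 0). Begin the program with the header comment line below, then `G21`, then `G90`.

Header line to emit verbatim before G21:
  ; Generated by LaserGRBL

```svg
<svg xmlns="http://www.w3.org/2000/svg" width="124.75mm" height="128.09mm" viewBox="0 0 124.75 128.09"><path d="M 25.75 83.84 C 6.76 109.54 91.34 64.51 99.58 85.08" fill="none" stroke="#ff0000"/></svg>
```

viewBox `0 0 124.75 128.09` with mm width/height → 1 unit = 1 mm. Flip: y_m = 128.09 − y_svg.

**Shape 1** — `<path>` cubic bezier, stroke `#ff0000` → engrave (S317, F2680). Control points (SVG): P0=(25.75,83.84), P1=(6.76,109.54), P2=(91.34,64.51), P3=(99.58,85.08); sampled at t=k/6. Machine vertices: (25.75,44.25) → (24.05,36.66) → (34.62,37.08) → (52.45,41.71) → (72.56,46.76) → (89.93,48.46) → (99.58,43.01). Open path.

; Generated by LaserGRBL
G21
G90
G0 X25.75 Y44.25
M3 S317
G01 X24.05 Y36.66 F2680
G01 X34.62 Y37.08 F2680
G01 X52.45 Y41.71 F2680
G01 X72.56 Y46.76 F2680
G01 X89.93 Y48.46 F2680
G01 X99.58 Y43.01 F2680
M5
G0 X0.00 Y0.00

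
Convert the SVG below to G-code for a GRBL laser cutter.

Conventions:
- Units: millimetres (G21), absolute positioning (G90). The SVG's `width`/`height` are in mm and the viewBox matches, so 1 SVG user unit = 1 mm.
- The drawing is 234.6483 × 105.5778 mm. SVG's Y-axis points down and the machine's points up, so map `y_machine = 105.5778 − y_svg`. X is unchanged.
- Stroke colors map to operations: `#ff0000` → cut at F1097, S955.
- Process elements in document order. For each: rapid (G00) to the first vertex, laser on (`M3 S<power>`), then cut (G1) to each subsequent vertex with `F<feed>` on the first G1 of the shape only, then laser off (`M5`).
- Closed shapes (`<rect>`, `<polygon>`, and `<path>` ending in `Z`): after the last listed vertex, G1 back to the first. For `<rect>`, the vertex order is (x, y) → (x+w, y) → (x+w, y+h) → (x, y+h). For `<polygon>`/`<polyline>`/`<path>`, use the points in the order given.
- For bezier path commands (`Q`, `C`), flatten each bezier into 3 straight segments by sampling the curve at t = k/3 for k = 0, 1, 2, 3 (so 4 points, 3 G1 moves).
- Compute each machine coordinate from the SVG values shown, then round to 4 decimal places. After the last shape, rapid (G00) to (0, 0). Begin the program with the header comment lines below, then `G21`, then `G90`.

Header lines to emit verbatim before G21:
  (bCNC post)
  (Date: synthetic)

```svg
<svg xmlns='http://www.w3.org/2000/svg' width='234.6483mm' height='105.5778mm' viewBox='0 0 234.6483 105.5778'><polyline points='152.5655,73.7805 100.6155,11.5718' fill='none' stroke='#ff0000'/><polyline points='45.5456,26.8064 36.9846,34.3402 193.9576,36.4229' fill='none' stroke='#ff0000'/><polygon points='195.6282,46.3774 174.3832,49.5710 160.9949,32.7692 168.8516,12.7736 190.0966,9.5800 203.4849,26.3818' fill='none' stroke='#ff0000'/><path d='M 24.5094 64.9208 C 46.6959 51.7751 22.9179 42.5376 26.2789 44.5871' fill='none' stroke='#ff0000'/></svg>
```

(bCNC post)
(Date: synthetic)
G21
G90
G00 X152.5655 Y31.7973
M3 S955
G1 X100.6155 Y94.0060 F1097
M5
G00 X45.5456 Y78.7714
M3 S955
G1 X36.9846 Y71.2376 F1097
G1 X193.9576 Y69.1549
M5
G00 X195.6282 Y59.2004
M3 S955
G1 X174.3832 Y56.0068 F1097
G1 X160.9949 Y72.8086
G1 X168.8516 Y92.8042
G1 X190.0966 Y95.9978
G1 X203.4849 Y79.1960
G1 X195.6282 Y59.2004
M5
G00 X24.5094 Y40.6570
M3 S955
G1 X34.0819 Y52.2267 F1097
G1 X29.2567 Y59.5512
G1 X26.2789 Y60.9907
M5
G00 X0.0000 Y0.0000

1 u = 1 mm; y_m = 105.5778 − y.

[1] `<polyline>` line segment, #ff0000→cut S955 F1097: (152.5655,31.7973) → (100.6155,94.0060)

[2] `<polyline>` open polyline, #ff0000→cut S955 F1097: (45.5456,78.7714) → (36.9846,71.2376) → (193.9576,69.1549)

[3] `<polygon>` regular polygon, #ff0000→cut S955 F1097: (195.6282,59.2004) → (174.3832,56.0068) → (160.9949,72.8086) → (168.8516,92.8042) → (190.0966,95.9978) → (203.4849,79.1960) → (195.6282,59.2004) (closed)

[4] `<path>` cubic bezier, #ff0000→cut S955 F1097: (24.5094,40.6570) → (34.0819,52.2267) → (29.2567,59.5512) → (26.2789,60.9907)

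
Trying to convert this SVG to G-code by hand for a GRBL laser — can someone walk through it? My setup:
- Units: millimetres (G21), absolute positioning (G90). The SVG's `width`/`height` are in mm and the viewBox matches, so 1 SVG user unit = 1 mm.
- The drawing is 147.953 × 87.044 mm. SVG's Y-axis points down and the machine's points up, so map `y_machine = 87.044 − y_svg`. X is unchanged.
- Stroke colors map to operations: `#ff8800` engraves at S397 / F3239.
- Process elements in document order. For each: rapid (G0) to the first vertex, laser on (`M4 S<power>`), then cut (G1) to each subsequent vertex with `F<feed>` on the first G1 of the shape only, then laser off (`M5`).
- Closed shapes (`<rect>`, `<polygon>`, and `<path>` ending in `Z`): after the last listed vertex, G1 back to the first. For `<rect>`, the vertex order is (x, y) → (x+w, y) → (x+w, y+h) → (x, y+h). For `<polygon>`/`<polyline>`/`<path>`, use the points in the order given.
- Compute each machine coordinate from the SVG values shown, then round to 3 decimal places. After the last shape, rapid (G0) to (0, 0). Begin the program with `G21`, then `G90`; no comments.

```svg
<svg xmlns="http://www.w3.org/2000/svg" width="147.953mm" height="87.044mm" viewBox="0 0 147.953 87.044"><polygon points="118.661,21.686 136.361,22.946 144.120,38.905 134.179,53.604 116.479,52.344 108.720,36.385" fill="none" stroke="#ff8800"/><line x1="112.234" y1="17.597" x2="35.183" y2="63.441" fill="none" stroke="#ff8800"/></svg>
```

G21
G90
G0 X118.661 Y65.358
M4 S397
G1 X136.361 Y64.098 F3239
G1 X144.120 Y48.139
G1 X134.179 Y33.440
G1 X116.479 Y34.700
G1 X108.720 Y50.659
G1 X118.661 Y65.358
M5
G0 X112.234 Y69.447
M4 S397
G1 X35.183 Y23.603 F3239
M5
G0 X0.000 Y0.000

Since the viewBox matches the mm dimensions, user units are millimetres directly. The only transform is the Y-flip y_m = 87.044 − y_svg.

Shape 1 is a regular polygon drawn with `<polygon>`. Its stroke #ff8800 means engrave at S397, F3239. After flipping Y the toolpath is (118.661,65.358) → (136.361,64.098) → (144.120,48.139) → (134.179,33.440) → (116.479,34.700) → (108.720,50.659) → (118.661,65.358), returning to the start.

Shape 2 is a line segment drawn with `<line>`. Its stroke #ff8800 means engrave at S397, F3239. After flipping Y the toolpath is (112.234,69.447) → (35.183,23.603).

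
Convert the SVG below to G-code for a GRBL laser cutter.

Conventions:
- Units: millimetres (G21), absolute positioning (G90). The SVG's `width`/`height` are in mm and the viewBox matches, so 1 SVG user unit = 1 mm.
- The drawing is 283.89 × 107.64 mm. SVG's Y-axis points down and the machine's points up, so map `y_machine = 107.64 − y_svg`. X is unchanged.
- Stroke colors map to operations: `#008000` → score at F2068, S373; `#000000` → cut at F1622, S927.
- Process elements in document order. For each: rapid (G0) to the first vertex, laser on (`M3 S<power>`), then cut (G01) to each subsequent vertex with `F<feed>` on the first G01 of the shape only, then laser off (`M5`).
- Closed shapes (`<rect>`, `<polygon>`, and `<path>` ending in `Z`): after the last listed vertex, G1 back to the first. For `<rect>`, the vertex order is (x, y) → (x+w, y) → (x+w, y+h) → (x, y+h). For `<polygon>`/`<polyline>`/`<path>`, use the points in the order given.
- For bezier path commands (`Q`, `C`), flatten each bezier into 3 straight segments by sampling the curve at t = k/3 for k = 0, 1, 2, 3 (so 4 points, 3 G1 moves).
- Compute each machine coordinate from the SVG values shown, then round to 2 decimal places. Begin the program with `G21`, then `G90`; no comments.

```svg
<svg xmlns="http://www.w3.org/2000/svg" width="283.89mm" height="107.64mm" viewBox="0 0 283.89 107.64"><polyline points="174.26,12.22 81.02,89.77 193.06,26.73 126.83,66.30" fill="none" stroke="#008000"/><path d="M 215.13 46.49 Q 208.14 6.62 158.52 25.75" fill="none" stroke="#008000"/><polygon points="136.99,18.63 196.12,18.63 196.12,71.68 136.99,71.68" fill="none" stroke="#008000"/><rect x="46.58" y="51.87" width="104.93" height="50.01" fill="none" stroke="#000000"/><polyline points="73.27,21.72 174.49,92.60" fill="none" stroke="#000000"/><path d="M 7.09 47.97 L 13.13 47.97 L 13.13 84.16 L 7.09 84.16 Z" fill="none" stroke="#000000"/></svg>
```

G21
G90
G0 X174.26 Y95.42
M3 S373
G01 X81.02 Y17.87 F2068
G01 X193.06 Y80.91
G01 X126.83 Y41.34
M5
G0 X215.13 Y61.15
M3 S373
G01 X205.73 Y81.17 F2068
G01 X186.86 Y88.09
G01 X158.52 Y81.89
M5
G0 X136.99 Y89.01
M3 S373
G01 X196.12 Y89.01 F2068
G01 X196.12 Y35.96
G01 X136.99 Y35.96
G01 X136.99 Y89.01
M5
G0 X46.58 Y55.77
M3 S927
G01 X151.51 Y55.77 F1622
G01 X151.51 Y5.76
G01 X46.58 Y5.76
G01 X46.58 Y55.77
M5
G0 X73.27 Y85.92
M3 S927
G01 X174.49 Y15.04 F1622
M5
G0 X7.09 Y59.67
M3 S927
G01 X13.13 Y59.67 F1622
G01 X13.13 Y23.48
G01 X7.09 Y23.48
G01 X7.09 Y59.67
M5

1 u = 1 mm; y_m = 107.64 − y.

[1] `<polyline>` open polyline, #008000→score S373 F2068: (174.26,95.42) → (81.02,17.87) → (193.06,80.91) → (126.83,41.34)

[2] `<path>` quadratic bezier, #008000→score S373 F2068: (215.13,61.15) → (205.73,81.17) → (186.86,88.09) → (158.52,81.89)

[3] `<polygon>` rectangle, #008000→score S373 F2068: (136.99,89.01) → (196.12,89.01) → (196.12,35.96) → (136.99,35.96) → (136.99,89.01) (closed)

[4] `<rect>` rectangle, #000000→cut S927 F1622: (46.58,55.77) → (151.51,55.77) → (151.51,5.76) → (46.58,5.76) → (46.58,55.77) (closed)

[5] `<polyline>` line segment, #000000→cut S927 F1622: (73.27,85.92) → (174.49,15.04)

[6] `<path>` rectangle, #000000→cut S927 F1622: (7.09,59.67) → (13.13,59.67) → (13.13,23.48) → (7.09,23.48) → (7.09,59.67) (closed)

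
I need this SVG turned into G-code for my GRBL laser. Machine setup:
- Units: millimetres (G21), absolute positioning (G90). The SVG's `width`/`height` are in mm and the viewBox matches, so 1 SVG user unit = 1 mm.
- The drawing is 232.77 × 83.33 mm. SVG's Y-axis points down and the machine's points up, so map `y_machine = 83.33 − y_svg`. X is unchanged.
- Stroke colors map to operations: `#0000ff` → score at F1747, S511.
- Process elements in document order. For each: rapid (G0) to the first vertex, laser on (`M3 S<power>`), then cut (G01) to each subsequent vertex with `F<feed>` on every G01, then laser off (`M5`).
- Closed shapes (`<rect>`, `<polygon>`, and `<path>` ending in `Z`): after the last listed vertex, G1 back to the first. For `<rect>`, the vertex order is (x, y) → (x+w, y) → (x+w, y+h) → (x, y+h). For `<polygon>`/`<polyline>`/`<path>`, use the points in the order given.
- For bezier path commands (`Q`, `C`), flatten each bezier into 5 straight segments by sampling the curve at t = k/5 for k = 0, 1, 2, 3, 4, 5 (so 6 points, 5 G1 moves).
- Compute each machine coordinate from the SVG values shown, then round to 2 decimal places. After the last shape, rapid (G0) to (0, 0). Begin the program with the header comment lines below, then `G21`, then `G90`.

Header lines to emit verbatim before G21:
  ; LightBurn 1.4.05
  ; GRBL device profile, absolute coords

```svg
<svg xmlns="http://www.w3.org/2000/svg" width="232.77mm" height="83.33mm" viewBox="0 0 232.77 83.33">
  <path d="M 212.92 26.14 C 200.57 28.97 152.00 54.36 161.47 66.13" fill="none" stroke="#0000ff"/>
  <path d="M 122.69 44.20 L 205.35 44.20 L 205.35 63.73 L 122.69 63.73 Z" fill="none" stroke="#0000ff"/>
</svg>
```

; LightBurn 1.4.05
; GRBL device profile, absolute coords
G21
G90
G0 X212.92 Y57.19
M3 S511
G01 X201.92 Y53.07 F1747
G01 X186.75 Y45.28 F1747
G01 X171.93 Y35.55 F1747
G01 X162.00 Y25.61 F1747
G01 X161.47 Y17.20 F1747
M5
G0 X122.69 Y39.13
M3 S511
G01 X205.35 Y39.13 F1747
G01 X205.35 Y19.60 F1747
G01 X122.69 Y19.60 F1747
G01 X122.69 Y39.13 F1747
M5
G0 X0.00 Y0.00

Since the viewBox matches the mm dimensions, user units are millimetres directly. The only transform is the Y-flip y_m = 83.33 − y_svg.

Shape 1 is a cubic bezier drawn with `<path>`. Its stroke #0000ff means score at S511, F1747. After flipping Y the toolpath is (212.92,57.19) → (201.92,53.07) → (186.75,45.28) → (171.93,35.55) → (162.00,25.61) → (161.47,17.20).

Shape 2 is a rectangle drawn with `<path>`. Its stroke #0000ff means score at S511, F1747. After flipping Y the toolpath is (122.69,39.13) → (205.35,39.13) → (205.35,19.60) → (122.69,19.60) → (122.69,39.13), returning to the start.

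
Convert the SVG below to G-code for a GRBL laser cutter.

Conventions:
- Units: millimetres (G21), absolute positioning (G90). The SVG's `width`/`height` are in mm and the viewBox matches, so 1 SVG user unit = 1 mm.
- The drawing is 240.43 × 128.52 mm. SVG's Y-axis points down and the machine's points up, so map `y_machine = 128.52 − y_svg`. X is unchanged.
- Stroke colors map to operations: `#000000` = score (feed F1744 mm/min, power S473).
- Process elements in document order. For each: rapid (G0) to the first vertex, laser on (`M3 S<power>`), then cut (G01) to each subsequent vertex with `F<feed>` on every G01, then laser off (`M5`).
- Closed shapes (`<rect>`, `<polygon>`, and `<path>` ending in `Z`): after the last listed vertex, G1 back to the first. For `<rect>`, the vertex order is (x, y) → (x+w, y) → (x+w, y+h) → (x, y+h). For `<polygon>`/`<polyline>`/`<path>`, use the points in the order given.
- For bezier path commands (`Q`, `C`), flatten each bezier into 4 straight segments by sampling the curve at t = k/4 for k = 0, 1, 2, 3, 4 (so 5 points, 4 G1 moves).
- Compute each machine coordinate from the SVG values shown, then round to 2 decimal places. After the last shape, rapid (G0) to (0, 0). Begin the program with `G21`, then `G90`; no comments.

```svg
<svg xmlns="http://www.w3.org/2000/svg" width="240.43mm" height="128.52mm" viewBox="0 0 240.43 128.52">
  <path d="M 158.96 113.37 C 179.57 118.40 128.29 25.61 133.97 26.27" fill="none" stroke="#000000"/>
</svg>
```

G21
G90
G0 X158.96 Y15.15
M3 S473
G01 X162.95 Y26.73 F1744
G01 X152.06 Y57.06 F1744
G01 X138.38 Y88.21 F1744
G01 X133.97 Y102.25 F1744
M5
G0 X0.00 Y0.00

viewBox `0 0 240.43 128.52` with mm width/height → 1 unit = 1 mm. Flip: y_m = 128.52 − y_svg.

**Shape 1** — `<path>` cubic bezier, stroke `#000000` → score (S473, F1744). Control points (SVG): P0=(158.96,113.37), P1=(179.57,118.40), P2=(128.29,25.61), P3=(133.97,26.27); sampled at t=k/4. Machine vertices: (158.96,15.15) → (162.95,26.73) → (152.06,57.06) → (138.38,88.21) → (133.97,102.25). Open path.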